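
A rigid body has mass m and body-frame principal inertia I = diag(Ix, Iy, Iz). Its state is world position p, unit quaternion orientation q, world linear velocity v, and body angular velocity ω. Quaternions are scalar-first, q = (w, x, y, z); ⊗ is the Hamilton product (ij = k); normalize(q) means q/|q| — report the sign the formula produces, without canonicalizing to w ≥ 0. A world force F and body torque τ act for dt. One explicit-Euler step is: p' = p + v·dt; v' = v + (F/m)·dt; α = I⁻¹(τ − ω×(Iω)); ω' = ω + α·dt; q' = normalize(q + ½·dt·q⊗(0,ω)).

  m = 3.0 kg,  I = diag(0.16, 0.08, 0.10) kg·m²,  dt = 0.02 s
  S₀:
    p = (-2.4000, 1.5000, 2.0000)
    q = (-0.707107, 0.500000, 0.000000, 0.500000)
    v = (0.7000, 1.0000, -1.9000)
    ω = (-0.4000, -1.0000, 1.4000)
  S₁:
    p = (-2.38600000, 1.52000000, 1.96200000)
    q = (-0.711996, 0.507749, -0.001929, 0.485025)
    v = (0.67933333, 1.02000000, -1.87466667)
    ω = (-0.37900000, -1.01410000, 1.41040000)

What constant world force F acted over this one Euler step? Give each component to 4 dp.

Δv = v₁−v₀ = (-0.02066667, 0.02000000, 0.02533333)
F = m·Δv/dt = (-3.1000, 3.0000, 3.8000)

F = (-3.1000, 3.0000, 3.8000)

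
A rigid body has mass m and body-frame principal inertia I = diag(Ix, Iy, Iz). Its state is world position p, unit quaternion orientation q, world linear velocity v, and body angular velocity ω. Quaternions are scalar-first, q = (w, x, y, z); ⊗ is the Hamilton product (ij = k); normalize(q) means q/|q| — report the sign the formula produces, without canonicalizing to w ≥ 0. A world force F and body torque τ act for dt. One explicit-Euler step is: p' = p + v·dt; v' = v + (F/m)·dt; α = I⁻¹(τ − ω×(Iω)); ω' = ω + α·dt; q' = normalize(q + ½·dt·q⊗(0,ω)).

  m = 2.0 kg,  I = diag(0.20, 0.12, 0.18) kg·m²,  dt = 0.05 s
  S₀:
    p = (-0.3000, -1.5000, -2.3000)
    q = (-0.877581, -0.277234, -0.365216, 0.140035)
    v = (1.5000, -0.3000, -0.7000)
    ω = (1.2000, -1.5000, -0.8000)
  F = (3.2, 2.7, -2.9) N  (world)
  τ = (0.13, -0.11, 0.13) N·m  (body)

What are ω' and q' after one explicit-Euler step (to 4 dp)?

ω' = (1.2145, -1.5378, -0.8039)
q' = (-0.8790, -0.2906, -0.3332, 0.1787)

ω×(Iω) gyroscopic = (0.0720, -0.0192, 0.1440)
α = I⁻¹(τ − ω×Iω) = (0.2900, -0.7567, -0.0778)
ω' = ω + α·dt = (1.2145, -1.5378, -0.8039)
2q̇ = q⊗(0,ω) = (-0.1031152, -0.5508719, 1.2626263, 1.5561750)
q + ½dt·q⊗(0,ω), renormalized = (-0.8790, -0.2906, -0.3332, 0.1787)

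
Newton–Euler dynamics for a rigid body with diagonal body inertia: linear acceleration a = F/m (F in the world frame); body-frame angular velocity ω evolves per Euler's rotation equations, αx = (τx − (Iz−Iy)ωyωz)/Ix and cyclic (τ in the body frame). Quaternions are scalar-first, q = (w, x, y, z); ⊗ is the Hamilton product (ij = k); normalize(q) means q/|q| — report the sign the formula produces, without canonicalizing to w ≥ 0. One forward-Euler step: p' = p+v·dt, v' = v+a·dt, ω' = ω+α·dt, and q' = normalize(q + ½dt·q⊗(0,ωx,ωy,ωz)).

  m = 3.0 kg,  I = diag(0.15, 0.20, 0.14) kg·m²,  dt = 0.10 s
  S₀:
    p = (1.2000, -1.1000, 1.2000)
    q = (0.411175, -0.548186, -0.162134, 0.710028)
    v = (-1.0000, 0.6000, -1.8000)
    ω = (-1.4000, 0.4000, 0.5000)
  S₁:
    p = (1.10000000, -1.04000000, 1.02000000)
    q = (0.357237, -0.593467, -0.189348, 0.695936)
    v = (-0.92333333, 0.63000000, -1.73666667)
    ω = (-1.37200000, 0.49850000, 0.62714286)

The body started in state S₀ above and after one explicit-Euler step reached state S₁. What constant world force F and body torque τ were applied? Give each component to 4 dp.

Δv = v₁−v₀ = (0.07666667, 0.03000000, 0.06333333)
F = m·Δv/dt = (2.3000, 0.9000, 1.9000)
Δω = ω₁−ω₀ = (0.02800000, 0.09850000, 0.12714286)
τ = I·(Δω/dt) + ω₀×(Iω₀) = (0.0300, 0.1900, 0.1500)

F = (2.3000, 0.9000, 1.9000)
τ = (0.0300, 0.1900, 0.1500)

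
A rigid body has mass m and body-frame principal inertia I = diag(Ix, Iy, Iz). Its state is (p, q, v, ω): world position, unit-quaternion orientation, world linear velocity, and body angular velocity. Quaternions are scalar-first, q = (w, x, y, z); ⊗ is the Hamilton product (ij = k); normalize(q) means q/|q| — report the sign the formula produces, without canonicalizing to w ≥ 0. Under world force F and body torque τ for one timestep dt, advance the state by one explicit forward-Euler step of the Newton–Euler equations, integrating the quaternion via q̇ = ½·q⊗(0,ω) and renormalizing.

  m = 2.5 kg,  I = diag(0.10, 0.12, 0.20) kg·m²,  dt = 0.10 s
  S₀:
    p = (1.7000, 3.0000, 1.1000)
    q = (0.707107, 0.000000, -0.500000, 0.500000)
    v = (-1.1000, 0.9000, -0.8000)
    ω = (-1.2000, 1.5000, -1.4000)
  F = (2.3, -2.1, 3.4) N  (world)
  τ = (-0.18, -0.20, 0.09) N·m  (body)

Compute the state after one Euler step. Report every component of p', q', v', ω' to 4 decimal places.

p + v·dt = (1.5900, 3.0900, 1.0200)
v + (F/m)dt = (-1.0080, 0.8160, -0.6640)
ω×(Iω) gyroscopic = (-0.1680, -0.1680, -0.0360)
(τ − ω×Iω)/I = (-0.1200, -0.2667, 0.6300)
ω + α·dt = (-1.2120, 1.4733, -1.3370)
Hamilton product q⊗(0,ω) = (1.4500000, -0.8985284, 0.4606605, -1.5899498)
q' = normalize(q + ½dt·q⊗(0,ω)) = (0.7742, -0.0446, -0.4736, 0.4176)

p' = (1.5900, 3.0900, 1.0200)
q' = (0.7742, -0.0446, -0.4736, 0.4176)
v' = (-1.0080, 0.8160, -0.6640)
ω' = (-1.2120, 1.4733, -1.3370)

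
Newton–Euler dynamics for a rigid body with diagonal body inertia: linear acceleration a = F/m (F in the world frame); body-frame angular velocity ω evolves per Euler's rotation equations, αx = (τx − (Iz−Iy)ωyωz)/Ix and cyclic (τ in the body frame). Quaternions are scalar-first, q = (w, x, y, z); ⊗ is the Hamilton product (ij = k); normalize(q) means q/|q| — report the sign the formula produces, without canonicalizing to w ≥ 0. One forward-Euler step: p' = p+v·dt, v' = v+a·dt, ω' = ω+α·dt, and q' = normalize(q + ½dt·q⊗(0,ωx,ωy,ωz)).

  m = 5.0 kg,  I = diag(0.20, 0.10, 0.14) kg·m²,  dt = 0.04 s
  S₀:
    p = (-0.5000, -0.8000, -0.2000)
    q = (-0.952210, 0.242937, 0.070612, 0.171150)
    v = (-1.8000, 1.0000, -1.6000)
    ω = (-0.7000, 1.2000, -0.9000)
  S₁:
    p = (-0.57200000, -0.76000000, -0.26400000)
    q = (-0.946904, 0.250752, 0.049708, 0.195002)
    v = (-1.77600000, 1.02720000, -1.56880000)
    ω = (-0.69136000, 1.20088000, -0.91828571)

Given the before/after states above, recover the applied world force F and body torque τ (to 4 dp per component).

F = (3.0000, 3.4000, 3.9000)
τ = (0.0000, 0.0400, 0.0200)

velocity change Δv = (0.02400000, 0.02720000, 0.03120000)
m·(v₁−v₀)/dt = (3.0000, 3.4000, 3.9000)
Δω = ω₁−ω₀ = (0.00864000, 0.00088000, -0.01828571)
applied torque τ = (0.0000, 0.0400, 0.0200)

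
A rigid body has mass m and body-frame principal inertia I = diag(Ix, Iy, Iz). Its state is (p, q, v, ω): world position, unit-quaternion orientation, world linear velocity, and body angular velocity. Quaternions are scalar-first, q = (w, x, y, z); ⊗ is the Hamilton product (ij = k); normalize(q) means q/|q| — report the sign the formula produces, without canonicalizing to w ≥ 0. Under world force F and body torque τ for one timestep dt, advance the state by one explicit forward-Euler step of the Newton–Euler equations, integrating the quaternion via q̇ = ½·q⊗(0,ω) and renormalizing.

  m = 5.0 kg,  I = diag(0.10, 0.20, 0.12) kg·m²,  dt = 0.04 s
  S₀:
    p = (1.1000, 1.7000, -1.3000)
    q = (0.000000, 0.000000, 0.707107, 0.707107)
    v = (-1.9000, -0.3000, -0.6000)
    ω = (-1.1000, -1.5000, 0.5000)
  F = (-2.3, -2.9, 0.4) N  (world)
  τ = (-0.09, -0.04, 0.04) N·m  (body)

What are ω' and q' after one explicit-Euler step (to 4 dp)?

(τ − ω×Iω)/I = (-1.5000, -0.2550, -1.0417)
new body rate ω' = (-1.1600, -1.5102, 0.4583)
Hamilton product q⊗(0,ω) = (0.7071070, 1.4142140, -0.7778177, 0.7778177)
updated quaternion q' = (0.0141, 0.0283, 0.6910, 0.7221)

ω' = (-1.1600, -1.5102, 0.4583)
q' = (0.0141, 0.0283, 0.6910, 0.7221)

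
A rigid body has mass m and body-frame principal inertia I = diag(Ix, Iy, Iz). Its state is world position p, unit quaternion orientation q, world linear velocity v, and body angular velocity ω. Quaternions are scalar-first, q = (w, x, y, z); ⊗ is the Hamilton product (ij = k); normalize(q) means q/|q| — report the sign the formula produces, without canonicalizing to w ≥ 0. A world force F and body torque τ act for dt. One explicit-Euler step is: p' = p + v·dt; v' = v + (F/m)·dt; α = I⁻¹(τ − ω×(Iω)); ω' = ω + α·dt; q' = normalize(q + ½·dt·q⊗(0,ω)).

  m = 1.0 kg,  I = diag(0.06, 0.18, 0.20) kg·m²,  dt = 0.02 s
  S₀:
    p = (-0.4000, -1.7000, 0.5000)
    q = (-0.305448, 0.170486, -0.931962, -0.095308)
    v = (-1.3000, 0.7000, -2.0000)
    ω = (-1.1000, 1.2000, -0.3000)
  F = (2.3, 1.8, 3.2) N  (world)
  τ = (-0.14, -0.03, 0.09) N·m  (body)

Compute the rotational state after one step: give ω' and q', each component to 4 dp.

precession coupling ω×(Iω) = (-0.0072, -0.0462, -0.1584)
angular accel α = (-2.2133, 0.0900, 1.2420)
ω' = ω + α·dt = (-1.1443, 1.2018, -0.2752)
q⊗(0,ω) = (1.2772966, 0.7299510, -0.2105530, -0.7289406)
q + ½dt·q⊗(0,ω), renormalized = (-0.2926, 0.1778, -0.9339, -0.1026)

ω' = (-1.1443, 1.2018, -0.2752)
q' = (-0.2926, 0.1778, -0.9339, -0.1026)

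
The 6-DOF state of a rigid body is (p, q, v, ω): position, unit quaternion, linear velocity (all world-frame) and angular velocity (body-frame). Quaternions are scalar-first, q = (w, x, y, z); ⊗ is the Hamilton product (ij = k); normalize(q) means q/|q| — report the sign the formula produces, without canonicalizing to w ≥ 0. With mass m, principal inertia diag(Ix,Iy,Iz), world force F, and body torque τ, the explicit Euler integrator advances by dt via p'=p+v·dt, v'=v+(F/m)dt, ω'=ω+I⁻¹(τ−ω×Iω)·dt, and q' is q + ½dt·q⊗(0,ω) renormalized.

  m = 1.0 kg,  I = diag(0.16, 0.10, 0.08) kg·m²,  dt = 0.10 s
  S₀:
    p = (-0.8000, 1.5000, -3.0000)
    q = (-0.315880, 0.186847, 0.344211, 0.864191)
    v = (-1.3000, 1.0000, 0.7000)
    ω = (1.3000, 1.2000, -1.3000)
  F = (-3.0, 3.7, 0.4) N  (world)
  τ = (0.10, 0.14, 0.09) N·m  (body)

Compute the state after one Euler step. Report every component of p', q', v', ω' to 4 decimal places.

linear accel F/m = (-3.0000, 3.7000, 0.4000)
p + v·dt = (-0.9300, 1.6000, -2.9300)
v + (F/m)dt = (-1.6000, 1.3700, 0.7400)
ω×(Iω) gyroscopic = (0.0312, -0.1352, -0.0936)
angular accel α = (0.4300, 2.7520, 2.2950)
ω' = ω + α·dt = (1.3430, 1.4752, -1.0705)
2q̇ = q⊗(0,ω) = (0.4674940, -1.8951475, 0.9872934, 0.1873861)
q + ½dt·q⊗(0,ω), renormalized = (-0.2908, 0.0915, 0.3912, 0.8683)

p' = (-0.9300, 1.6000, -2.9300)
q' = (-0.2908, 0.0915, 0.3912, 0.8683)
v' = (-1.6000, 1.3700, 0.7400)
ω' = (1.3430, 1.4752, -1.0705)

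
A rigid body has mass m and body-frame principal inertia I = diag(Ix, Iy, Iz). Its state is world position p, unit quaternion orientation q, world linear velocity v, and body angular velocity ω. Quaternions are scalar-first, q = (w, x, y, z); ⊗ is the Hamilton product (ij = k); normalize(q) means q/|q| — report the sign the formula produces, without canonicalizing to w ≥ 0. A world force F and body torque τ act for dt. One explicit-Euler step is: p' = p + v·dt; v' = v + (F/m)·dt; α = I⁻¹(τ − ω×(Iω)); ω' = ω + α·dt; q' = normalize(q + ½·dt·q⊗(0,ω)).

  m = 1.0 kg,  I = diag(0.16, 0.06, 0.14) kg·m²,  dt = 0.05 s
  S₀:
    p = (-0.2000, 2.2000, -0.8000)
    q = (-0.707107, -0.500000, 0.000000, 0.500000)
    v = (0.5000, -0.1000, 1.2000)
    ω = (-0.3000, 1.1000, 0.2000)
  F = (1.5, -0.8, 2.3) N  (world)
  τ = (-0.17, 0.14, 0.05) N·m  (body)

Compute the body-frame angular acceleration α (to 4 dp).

ω×(Iω) gyroscopic = (0.0176, -0.0012, 0.0330)
angular accel α = (-1.1725, 2.3533, 0.1214)

α = (-1.1725, 2.3533, 0.1214)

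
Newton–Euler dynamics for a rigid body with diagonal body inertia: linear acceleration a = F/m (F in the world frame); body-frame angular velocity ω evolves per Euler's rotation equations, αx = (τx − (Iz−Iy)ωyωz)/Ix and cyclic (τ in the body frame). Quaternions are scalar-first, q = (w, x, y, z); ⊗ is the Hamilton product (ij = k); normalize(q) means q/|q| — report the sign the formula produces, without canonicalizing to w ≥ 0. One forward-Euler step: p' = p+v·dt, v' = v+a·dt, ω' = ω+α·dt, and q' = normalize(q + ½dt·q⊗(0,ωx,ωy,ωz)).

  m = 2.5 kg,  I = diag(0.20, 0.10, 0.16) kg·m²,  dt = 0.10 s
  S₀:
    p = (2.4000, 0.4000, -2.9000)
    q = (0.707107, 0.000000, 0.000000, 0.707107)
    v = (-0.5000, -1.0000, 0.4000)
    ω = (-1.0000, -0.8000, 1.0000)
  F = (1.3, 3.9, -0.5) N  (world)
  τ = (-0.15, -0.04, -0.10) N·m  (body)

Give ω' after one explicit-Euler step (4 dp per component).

ω' = (-1.0510, -0.8000, 0.9875)

ω×(Iω) gyroscopic = (-0.0480, -0.0400, -0.0800)
α = I⁻¹(τ − ω×Iω) = (-0.5100, 0.0000, -0.1250)
ω + α·dt = (-1.0510, -0.8000, 0.9875)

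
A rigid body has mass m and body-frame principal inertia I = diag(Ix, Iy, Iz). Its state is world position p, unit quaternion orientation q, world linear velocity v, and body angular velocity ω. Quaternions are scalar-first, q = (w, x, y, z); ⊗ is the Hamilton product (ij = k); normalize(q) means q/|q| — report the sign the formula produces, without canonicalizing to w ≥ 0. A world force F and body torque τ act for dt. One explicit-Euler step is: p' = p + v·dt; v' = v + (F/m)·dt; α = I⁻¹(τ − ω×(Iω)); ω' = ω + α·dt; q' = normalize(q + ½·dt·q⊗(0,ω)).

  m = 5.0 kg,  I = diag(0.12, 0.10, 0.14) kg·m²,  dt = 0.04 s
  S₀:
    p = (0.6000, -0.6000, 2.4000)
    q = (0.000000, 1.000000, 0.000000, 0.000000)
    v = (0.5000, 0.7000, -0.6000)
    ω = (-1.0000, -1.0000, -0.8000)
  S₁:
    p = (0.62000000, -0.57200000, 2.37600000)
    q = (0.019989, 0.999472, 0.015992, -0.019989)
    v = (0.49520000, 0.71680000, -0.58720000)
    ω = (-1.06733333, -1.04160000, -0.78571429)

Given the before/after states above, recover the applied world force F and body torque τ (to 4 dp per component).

F = (-0.6000, 2.1000, 1.6000)
τ = (-0.1700, -0.1200, 0.0300)

v₁ − v₀ = (-0.00480000, 0.01680000, 0.01280000)
m·(v₁−v₀)/dt = (-0.6000, 2.1000, 1.6000)
rate change Δω = (-0.06733333, -0.04160000, 0.01428571)
I·α + gyro = (-0.1700, -0.1200, 0.0300)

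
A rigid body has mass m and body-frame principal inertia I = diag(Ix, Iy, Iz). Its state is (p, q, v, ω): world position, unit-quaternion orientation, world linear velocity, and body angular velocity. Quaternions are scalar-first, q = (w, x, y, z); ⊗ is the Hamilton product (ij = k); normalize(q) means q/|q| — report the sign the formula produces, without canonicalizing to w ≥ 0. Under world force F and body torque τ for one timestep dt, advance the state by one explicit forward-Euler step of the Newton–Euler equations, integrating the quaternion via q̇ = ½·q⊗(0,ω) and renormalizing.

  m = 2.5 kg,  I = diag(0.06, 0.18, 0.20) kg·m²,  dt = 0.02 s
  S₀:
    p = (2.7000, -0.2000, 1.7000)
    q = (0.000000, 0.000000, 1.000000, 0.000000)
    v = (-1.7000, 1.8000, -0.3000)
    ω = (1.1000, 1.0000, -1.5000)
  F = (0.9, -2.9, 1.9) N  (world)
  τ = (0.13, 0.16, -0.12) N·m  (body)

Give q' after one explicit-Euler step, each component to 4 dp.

q⊗(0,ω) = (-1.0000000, -1.5000000, 0.0000000, -1.1000000)
q + ½dt·q⊗(0,ω), renormalized = (-0.0100, -0.0150, 0.9998, -0.0110)

q' = (-0.0100, -0.0150, 0.9998, -0.0110)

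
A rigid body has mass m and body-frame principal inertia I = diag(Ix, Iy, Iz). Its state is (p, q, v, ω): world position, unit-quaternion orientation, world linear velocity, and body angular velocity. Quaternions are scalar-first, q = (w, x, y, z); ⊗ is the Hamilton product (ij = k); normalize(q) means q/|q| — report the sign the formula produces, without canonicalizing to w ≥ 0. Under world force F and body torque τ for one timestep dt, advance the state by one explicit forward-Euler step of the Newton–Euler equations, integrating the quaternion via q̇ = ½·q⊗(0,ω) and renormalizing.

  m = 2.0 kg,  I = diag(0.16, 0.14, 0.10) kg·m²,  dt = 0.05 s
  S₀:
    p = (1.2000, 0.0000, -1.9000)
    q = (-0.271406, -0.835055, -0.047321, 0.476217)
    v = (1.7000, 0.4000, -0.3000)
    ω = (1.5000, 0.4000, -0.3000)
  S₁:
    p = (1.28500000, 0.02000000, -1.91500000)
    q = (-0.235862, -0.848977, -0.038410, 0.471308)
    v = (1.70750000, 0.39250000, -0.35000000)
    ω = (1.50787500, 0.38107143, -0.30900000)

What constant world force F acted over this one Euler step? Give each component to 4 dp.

velocity change Δv = (0.00750000, -0.00750000, -0.05000000)
m·(v₁−v₀)/dt = (0.3000, -0.3000, -2.0000)

F = (0.3000, -0.3000, -2.0000)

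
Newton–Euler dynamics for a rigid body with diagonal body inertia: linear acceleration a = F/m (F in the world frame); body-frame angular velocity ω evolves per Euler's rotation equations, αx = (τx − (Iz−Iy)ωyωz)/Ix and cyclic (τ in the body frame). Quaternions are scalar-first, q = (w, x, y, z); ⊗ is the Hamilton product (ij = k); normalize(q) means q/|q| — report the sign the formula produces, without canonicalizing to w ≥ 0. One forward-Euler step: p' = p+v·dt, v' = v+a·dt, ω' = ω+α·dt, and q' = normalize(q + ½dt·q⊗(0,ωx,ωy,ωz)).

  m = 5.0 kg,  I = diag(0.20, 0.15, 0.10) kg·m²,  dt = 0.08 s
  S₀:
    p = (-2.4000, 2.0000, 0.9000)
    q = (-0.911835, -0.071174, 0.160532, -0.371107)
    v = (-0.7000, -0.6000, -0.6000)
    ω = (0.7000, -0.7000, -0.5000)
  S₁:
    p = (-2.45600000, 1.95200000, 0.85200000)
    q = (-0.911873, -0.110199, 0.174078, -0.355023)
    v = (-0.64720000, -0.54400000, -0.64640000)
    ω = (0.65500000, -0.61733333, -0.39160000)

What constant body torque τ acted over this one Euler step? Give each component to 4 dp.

τ = (-0.1300, 0.1200, 0.1600)

Δω = ω₁−ω₀ = (-0.04500000, 0.08266667, 0.10840000)
applied torque τ = (-0.1300, 0.1200, 0.1600)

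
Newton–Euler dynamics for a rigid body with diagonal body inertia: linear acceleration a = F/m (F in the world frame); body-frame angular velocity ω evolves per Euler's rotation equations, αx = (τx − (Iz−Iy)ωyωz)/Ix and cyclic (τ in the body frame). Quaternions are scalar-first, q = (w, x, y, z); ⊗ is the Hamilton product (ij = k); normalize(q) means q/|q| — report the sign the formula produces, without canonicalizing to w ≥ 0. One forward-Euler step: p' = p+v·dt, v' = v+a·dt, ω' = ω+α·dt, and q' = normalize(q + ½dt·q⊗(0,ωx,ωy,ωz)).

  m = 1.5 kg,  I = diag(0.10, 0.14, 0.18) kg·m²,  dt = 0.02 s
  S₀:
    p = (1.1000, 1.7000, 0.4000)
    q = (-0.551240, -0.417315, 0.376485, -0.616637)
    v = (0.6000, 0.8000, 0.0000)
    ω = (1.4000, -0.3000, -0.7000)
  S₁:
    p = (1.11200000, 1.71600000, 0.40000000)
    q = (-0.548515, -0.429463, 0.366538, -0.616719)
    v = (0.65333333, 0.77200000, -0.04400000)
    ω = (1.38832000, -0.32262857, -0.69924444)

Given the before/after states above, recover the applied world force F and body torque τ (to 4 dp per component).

F = (4.0000, -2.1000, -3.3000)
τ = (-0.0500, -0.0800, -0.0100)

rate change Δω = (-0.01168000, -0.02262857, 0.00075556)
ω₀×(Iω₀) = (0.0084, 0.0784, -0.0168)
τ = I·(Δω/dt) + ω₀×(Iω₀) = (-0.0500, -0.0800, -0.0100)
velocity change Δv = (0.05333333, -0.02800000, -0.04400000)
applied force F = (4.0000, -2.1000, -3.3000)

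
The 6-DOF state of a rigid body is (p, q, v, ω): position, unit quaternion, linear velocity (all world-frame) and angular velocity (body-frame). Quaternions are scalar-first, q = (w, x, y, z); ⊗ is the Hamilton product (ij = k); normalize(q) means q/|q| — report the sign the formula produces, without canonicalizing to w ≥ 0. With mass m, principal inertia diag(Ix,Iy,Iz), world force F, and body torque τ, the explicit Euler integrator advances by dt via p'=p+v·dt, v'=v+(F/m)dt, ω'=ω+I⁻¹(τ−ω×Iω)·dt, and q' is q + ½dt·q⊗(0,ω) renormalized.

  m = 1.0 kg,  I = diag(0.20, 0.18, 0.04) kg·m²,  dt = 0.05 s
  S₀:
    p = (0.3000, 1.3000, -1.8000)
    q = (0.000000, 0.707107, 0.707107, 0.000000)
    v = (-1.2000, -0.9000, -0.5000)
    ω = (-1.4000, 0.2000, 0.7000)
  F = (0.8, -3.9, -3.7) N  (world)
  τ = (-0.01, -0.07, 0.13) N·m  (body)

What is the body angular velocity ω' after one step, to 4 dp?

ω' = (-1.3976, 0.2241, 0.8555)

angular accel α = (0.0480, 0.4822, 3.1100)
new body rate ω' = (-1.3976, 0.2241, 0.8555)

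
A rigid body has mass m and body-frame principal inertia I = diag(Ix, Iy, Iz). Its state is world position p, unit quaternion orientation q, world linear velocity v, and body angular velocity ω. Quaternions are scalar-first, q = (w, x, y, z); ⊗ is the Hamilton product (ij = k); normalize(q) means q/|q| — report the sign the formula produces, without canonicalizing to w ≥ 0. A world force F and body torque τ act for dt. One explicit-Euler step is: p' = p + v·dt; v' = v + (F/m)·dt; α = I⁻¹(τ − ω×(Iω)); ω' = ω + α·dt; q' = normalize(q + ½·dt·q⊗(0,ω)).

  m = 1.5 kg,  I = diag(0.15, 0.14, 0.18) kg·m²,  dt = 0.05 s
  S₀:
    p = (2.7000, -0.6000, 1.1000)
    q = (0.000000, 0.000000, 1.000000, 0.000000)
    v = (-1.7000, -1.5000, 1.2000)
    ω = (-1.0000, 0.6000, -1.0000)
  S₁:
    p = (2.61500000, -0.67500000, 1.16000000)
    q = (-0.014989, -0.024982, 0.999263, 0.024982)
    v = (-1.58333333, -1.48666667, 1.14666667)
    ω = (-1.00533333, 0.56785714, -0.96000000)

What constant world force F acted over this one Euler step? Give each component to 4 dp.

v₁ − v₀ = (0.11666667, 0.01333333, -0.05333333)
F = m·Δv/dt = (3.5000, 0.4000, -1.6000)

F = (3.5000, 0.4000, -1.6000)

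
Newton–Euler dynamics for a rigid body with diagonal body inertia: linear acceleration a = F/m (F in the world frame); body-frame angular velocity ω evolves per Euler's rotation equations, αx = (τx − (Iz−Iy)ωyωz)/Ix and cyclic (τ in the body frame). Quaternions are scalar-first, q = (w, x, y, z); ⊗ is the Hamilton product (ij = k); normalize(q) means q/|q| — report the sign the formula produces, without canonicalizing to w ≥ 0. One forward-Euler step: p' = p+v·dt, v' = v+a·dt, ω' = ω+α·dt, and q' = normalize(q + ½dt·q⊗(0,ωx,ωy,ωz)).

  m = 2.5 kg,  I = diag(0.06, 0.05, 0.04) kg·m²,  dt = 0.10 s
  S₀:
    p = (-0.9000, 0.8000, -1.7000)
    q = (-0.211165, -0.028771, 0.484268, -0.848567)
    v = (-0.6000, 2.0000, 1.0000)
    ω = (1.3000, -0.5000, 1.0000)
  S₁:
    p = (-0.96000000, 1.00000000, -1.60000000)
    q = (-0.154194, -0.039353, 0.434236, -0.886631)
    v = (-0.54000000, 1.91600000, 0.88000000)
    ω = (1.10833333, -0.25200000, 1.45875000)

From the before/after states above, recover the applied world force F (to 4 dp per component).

Δv = v₁−v₀ = (0.06000000, -0.08400000, -0.12000000)
F = m·Δv/dt = (1.5000, -2.1000, -3.0000)

F = (1.5000, -2.1000, -3.0000)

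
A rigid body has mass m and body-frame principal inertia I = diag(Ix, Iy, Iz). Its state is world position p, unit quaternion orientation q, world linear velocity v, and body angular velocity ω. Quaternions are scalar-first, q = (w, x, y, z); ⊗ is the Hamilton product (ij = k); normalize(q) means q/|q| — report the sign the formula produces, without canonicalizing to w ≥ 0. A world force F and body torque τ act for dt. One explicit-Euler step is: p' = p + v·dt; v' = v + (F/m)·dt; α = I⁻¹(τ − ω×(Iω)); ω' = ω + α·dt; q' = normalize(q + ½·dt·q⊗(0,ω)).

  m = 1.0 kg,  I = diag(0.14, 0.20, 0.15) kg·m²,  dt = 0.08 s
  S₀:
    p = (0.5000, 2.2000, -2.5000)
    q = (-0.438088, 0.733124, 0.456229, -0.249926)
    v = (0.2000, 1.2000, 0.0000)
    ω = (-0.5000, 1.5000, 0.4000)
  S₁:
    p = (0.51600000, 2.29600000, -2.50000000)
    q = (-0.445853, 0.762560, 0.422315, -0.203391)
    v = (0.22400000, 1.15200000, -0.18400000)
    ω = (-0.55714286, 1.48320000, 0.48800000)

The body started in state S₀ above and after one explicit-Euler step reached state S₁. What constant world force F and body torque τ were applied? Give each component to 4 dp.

F = (0.3000, -0.6000, -2.3000)
τ = (-0.1300, -0.0400, 0.1200)

v₁ − v₀ = (0.02400000, -0.04800000, -0.18400000)
F = m·Δv/dt = (0.3000, -0.6000, -2.3000)
ω₁ − ω₀ = (-0.05714286, -0.01680000, 0.08800000)
I·α + gyro = (-0.1300, -0.0400, 0.1200)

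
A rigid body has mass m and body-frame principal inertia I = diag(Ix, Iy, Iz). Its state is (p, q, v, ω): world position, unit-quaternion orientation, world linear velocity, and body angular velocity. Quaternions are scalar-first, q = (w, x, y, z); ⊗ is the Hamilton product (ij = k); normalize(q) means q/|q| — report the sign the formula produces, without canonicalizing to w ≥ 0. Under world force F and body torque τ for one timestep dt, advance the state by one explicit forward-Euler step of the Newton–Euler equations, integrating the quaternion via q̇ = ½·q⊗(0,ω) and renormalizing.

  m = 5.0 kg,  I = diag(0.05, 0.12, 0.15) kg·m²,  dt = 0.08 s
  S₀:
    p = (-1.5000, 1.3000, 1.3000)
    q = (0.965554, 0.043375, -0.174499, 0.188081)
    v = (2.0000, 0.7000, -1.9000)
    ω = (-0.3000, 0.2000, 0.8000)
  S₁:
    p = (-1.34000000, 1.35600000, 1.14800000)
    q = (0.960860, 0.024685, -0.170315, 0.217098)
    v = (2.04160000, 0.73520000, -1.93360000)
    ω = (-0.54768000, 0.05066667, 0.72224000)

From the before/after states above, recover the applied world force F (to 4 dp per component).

velocity change Δv = (0.04160000, 0.03520000, -0.03360000)
m·(v₁−v₀)/dt = (2.6000, 2.2000, -2.1000)

F = (2.6000, 2.2000, -2.1000)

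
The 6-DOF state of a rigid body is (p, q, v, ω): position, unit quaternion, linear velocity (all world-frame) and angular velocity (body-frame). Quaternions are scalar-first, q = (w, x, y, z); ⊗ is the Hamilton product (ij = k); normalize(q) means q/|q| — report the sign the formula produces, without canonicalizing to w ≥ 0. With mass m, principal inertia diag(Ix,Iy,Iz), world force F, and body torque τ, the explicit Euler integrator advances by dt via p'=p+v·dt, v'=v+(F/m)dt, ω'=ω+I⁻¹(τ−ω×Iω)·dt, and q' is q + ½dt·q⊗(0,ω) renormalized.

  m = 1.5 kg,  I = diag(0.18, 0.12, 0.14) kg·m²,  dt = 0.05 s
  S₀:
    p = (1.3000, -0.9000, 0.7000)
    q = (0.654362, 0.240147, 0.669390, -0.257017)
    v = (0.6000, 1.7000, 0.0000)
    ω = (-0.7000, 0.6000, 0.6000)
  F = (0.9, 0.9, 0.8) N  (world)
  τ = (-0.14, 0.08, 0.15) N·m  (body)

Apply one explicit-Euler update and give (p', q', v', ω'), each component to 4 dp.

a = (0.6000, 0.6000, 0.5333)
p' = p + v·dt = (1.3300, -0.8150, 0.7000)
v' = v + a·dt = (0.6300, 1.7300, 0.0267)
α = I⁻¹(τ − ω×Iω) = (-0.8178, 0.8067, 0.8914)
ω' = ω + α·dt = (-0.7409, 0.6403, 0.6446)
q⊗(0,ω) = (-0.0793209, 0.0977908, 0.4284409, 1.0052784)
q' = normalize(q + ½dt·q⊗(0,ω)) = (0.6521, 0.2425, 0.6798, -0.2318)

p' = (1.3300, -0.8150, 0.7000)
q' = (0.6521, 0.2425, 0.6798, -0.2318)
v' = (0.6300, 1.7300, 0.0267)
ω' = (-0.7409, 0.6403, 0.6446)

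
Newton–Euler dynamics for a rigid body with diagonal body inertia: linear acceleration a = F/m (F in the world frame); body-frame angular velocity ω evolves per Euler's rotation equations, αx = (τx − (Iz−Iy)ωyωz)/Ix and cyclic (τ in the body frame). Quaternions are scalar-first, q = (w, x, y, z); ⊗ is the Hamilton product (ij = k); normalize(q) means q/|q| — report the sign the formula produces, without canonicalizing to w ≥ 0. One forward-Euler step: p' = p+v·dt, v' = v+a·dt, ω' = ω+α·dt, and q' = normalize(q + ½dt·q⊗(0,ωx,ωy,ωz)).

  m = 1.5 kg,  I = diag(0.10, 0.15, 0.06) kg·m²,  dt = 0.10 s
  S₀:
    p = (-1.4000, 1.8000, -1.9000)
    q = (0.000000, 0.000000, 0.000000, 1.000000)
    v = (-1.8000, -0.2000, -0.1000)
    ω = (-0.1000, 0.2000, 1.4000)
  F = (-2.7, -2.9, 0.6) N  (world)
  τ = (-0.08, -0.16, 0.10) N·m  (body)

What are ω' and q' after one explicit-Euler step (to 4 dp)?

ω' = (-0.1548, 0.0971, 1.5683)
q' = (-0.0698, -0.0100, -0.0050, 0.9975)

ω×(Iω) gyroscopic = (-0.0252, -0.0056, -0.0010)
α = I⁻¹(τ − ω×Iω) = (-0.5480, -1.0293, 1.6833)
ω + α·dt = (-0.1548, 0.0971, 1.5683)
Hamilton product q⊗(0,ω) = (-1.4000000, -0.2000000, -0.1000000, 0.0000000)
updated quaternion q' = (-0.0698, -0.0100, -0.0050, 0.9975)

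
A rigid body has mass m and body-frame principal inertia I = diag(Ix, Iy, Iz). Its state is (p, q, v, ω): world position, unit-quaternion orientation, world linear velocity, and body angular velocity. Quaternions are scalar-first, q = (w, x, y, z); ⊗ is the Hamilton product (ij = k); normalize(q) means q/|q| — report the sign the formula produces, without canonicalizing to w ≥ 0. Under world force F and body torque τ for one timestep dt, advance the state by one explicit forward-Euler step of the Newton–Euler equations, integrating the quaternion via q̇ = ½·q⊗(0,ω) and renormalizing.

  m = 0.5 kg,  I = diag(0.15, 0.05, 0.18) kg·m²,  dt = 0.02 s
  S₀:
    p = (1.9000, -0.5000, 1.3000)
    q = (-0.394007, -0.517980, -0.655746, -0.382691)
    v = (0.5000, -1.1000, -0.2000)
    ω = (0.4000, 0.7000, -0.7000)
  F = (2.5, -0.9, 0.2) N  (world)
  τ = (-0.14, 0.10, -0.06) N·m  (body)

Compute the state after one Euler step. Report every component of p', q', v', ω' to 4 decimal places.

precession coupling ω×(Iω) = (-0.0637, 0.0084, -0.0280)
(τ − ω×Iω)/I = (-0.5087, 1.8320, -0.1778)
ω' = ω + α·dt = (0.3898, 0.7366, -0.7036)
q⊗(0,ω) = (0.3983305, 0.5693031, -0.7914673, 0.1755173)
q' = normalize(q + ½dt·q⊗(0,ω)) = (-0.3900, -0.5123, -0.6636, -0.3809)
linear accel F/m = (5.0000, -1.8000, 0.4000)
p + v·dt = (1.9100, -0.5220, 1.2960)
v + (F/m)dt = (0.6000, -1.1360, -0.1920)

p' = (1.9100, -0.5220, 1.2960)
q' = (-0.3900, -0.5123, -0.6636, -0.3809)
v' = (0.6000, -1.1360, -0.1920)
ω' = (0.3898, 0.7366, -0.7036)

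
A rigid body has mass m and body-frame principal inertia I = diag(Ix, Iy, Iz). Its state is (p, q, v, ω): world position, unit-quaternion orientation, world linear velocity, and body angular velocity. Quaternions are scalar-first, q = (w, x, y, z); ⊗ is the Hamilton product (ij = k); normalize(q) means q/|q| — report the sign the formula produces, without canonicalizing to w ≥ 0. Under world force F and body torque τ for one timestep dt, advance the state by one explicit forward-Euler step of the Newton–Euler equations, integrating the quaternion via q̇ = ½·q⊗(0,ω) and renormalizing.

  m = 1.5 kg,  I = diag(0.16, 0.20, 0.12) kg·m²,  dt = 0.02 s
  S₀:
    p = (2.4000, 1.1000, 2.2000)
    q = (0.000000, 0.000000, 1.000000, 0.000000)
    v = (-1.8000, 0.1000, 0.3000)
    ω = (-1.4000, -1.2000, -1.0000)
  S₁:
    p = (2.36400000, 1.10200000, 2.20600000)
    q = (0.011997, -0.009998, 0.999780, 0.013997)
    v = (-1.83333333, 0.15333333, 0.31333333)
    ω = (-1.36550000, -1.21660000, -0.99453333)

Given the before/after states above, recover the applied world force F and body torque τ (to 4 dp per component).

rate change Δω = (0.03450000, -0.01660000, 0.00546667)
I·α + gyro = (0.1800, -0.1100, 0.1000)
Δv = v₁−v₀ = (-0.03333333, 0.05333333, 0.01333333)
m·(v₁−v₀)/dt = (-2.5000, 4.0000, 1.0000)

F = (-2.5000, 4.0000, 1.0000)
τ = (0.1800, -0.1100, 0.1000)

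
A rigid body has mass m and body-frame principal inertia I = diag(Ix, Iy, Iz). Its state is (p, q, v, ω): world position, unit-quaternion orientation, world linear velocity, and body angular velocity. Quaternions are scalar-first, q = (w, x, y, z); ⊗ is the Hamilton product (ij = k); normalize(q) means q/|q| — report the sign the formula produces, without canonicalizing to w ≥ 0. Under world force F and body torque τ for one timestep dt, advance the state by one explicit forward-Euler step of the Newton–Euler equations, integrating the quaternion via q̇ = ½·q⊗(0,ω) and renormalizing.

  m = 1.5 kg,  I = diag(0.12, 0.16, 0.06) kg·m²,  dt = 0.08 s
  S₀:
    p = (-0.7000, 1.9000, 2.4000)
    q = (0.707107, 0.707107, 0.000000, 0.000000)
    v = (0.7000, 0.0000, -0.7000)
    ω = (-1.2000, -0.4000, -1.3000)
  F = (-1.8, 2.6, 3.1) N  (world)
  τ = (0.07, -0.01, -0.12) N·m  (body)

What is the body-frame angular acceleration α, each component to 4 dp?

gyro term ω×Iω = (-0.0520, 0.0936, 0.0192)
(τ − ω×Iω)/I = (1.0167, -0.6475, -2.3200)

α = (1.0167, -0.6475, -2.3200)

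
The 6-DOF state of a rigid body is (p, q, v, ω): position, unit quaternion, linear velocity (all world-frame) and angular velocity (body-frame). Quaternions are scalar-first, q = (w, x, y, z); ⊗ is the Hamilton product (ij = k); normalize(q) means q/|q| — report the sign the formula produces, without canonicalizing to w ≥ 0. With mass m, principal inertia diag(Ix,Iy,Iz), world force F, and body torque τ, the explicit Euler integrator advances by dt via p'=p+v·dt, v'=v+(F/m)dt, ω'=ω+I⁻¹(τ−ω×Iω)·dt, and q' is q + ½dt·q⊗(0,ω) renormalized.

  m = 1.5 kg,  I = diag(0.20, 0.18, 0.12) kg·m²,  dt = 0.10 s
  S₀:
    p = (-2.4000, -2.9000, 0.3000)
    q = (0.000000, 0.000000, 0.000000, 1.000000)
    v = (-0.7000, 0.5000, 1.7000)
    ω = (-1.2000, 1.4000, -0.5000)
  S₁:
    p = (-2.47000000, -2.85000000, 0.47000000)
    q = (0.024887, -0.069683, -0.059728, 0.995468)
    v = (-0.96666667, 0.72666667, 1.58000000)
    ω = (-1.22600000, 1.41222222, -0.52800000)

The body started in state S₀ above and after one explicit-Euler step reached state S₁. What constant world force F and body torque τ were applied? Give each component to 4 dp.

rate change Δω = (-0.02600000, 0.01222222, -0.02800000)
gyro term ω₀×Iω₀ = (0.0420, 0.0480, 0.0336)
applied torque τ = (-0.0100, 0.0700, 0.0000)
velocity change Δv = (-0.26666667, 0.22666667, -0.12000000)
m·(v₁−v₀)/dt = (-4.0000, 3.4000, -1.8000)

F = (-4.0000, 3.4000, -1.8000)
τ = (-0.0100, 0.0700, 0.0000)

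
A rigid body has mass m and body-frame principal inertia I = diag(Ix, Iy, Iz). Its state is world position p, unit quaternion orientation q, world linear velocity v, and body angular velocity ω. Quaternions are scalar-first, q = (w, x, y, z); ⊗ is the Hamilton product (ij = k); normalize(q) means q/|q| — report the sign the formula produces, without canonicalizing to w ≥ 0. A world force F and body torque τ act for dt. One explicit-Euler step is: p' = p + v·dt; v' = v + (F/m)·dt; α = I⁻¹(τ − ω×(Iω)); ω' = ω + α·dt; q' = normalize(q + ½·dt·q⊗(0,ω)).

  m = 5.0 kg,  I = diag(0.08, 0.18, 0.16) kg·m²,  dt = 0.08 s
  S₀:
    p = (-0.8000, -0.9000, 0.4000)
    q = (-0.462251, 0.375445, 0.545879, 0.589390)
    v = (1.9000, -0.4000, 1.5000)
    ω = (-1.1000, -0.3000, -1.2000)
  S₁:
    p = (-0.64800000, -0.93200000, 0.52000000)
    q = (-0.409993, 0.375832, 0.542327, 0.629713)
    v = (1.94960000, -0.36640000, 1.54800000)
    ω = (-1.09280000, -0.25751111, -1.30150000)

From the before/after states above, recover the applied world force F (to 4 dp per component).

F = (3.1000, 2.1000, 3.0000)

velocity change Δv = (0.04960000, 0.03360000, 0.04800000)
applied force F = (3.1000, 2.1000, 3.0000)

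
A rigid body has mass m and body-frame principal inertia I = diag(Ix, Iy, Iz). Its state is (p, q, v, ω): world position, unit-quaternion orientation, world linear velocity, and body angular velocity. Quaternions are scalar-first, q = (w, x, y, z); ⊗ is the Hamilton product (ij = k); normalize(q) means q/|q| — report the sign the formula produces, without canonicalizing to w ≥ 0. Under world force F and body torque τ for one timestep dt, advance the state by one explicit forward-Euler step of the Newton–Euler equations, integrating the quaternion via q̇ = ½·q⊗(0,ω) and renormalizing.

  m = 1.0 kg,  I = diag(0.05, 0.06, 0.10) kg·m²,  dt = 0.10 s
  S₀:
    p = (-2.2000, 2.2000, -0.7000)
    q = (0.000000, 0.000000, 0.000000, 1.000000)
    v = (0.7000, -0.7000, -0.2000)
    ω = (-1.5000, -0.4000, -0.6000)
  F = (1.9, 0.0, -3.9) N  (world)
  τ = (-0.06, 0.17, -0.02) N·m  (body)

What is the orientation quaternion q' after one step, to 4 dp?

q' = (0.0299, 0.0199, -0.0747, 0.9966)

q⊗(0,ω) = (0.6000000, 0.4000000, -1.5000000, 0.0000000)
q + ½dt·q⊗(0,ω), renormalized = (0.0299, 0.0199, -0.0747, 0.9966)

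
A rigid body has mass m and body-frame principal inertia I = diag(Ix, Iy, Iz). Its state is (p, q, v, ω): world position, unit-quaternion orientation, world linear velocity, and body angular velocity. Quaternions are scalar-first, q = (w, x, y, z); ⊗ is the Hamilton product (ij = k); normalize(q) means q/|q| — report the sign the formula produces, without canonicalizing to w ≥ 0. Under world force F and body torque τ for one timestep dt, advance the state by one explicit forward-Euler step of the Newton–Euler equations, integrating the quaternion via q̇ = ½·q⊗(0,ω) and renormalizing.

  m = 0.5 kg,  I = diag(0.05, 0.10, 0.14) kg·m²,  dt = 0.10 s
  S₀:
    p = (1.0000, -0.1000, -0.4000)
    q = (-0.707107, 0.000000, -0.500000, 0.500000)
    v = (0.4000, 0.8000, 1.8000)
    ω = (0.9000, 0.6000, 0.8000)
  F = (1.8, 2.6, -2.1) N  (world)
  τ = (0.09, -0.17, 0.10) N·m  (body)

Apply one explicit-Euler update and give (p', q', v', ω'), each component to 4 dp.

p' = (1.0400, -0.0200, -0.2200)
q' = (-0.7105, -0.0667, -0.4976, 0.4931)
v' = (0.7600, 1.3200, 1.3800)
ω' = (1.0416, 0.4948, 0.8521)

p' = p + v·dt = (1.0400, -0.0200, -0.2200)
new velocity v' = (0.7600, 1.3200, 1.3800)
angular accel α = (1.4160, -1.0520, 0.5214)
ω + α·dt = (1.0416, 0.4948, 0.8521)
2q̇ = q⊗(0,ω) = (-0.1000000, -1.3363963, 0.0257358, -0.1156856)
updated quaternion q' = (-0.7105, -0.0667, -0.4976, 0.4931)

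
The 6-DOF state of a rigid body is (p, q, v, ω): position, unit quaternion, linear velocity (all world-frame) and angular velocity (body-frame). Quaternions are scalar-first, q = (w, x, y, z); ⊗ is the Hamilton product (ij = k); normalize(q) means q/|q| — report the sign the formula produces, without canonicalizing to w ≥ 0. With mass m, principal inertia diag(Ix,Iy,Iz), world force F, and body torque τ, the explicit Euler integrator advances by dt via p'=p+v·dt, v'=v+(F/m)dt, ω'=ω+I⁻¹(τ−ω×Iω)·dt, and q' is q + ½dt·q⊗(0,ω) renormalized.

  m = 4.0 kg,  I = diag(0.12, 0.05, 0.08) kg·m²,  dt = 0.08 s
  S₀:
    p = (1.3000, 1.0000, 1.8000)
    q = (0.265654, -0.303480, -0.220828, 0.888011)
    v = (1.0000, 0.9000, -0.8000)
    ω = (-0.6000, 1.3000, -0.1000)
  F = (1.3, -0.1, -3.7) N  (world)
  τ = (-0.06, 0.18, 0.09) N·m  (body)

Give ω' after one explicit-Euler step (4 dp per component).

ω' = (-0.6374, 1.5842, -0.0646)

gyro term ω×Iω = (-0.0039, 0.0024, 0.0546)
α = I⁻¹(τ − ω×Iω) = (-0.4675, 3.5520, 0.4425)
ω + α·dt = (-0.6374, 1.5842, -0.0646)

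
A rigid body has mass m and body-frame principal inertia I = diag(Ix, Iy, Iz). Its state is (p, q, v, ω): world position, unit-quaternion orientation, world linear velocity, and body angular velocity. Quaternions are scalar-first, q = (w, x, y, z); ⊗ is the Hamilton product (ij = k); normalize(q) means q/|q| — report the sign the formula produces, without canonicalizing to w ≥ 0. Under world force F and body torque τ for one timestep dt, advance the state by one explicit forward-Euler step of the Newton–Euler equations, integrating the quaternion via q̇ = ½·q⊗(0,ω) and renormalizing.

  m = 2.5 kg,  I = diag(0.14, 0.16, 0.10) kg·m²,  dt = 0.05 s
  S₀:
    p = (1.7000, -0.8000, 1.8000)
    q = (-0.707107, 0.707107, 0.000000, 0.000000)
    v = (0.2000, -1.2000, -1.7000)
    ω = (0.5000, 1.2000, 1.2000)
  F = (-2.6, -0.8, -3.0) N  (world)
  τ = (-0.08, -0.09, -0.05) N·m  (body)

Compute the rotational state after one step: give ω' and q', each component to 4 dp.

ω' = (0.5023, 1.1644, 1.1690)
q' = (-0.7152, 0.6976, -0.0424, 0.0000)

α = I⁻¹(τ − ω×Iω) = (0.0457, -0.7125, -0.6200)
new body rate ω' = (0.5023, 1.1644, 1.1690)
Hamilton product q⊗(0,ω) = (-0.3535535, -0.3535535, -1.6970568, 0.0000000)
q + ½dt·q⊗(0,ω), renormalized = (-0.7152, 0.6976, -0.0424, 0.0000)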